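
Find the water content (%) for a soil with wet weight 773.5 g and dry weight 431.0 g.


Result: 79.47 %

Derivation:
Using w = (m_wet - m_dry) / m_dry * 100
m_wet - m_dry = 773.5 - 431.0 = 342.5 g
w = 342.5 / 431.0 * 100
w = 79.47 %


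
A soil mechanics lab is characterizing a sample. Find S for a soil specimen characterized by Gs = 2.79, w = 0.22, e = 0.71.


Result: 0.8645

Derivation:
Using S = Gs * w / e
S = 2.79 * 0.22 / 0.71
S = 0.8645


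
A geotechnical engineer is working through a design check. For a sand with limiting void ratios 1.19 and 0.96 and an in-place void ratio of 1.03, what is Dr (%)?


Using Dr = (e_max - e) / (e_max - e_min) * 100
e_max - e = 1.19 - 1.03 = 0.16
e_max - e_min = 1.19 - 0.96 = 0.23
Dr = 0.16 / 0.23 * 100
Dr = 69.57 %


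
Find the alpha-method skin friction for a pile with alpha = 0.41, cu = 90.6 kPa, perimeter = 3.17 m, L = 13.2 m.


Result: 1554.34 kN

Derivation:
Using Qs = alpha * cu * perimeter * L
Qs = 0.41 * 90.6 * 3.17 * 13.2
Qs = 1554.34 kN


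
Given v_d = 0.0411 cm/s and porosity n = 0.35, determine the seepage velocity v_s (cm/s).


Result: 0.11743 cm/s

Derivation:
Using v_s = v_d / n
v_s = 0.0411 / 0.35
v_s = 0.11743 cm/s


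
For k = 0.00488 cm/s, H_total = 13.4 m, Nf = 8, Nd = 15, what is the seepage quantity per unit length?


Convert k to m/s for unit consistency with H:
k = 0.00488 cm/s = 0.00488 / 100 m/s = 4.88e-05 m/s
Using q = k * H * Nf / Nd
Nf / Nd = 8 / 15 = 0.5333
q = 4.88e-05 * 13.4 * 0.5333
q = 0.0003488 m^3/s per m


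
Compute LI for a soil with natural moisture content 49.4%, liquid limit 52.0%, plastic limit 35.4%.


First compute the plasticity index:
PI = LL - PL = 52.0 - 35.4 = 16.6
Then compute the liquidity index:
LI = (w - PL) / PI
LI = (49.4 - 35.4) / 16.6
LI = 0.843


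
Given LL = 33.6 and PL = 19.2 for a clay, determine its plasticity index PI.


Using PI = LL - PL
PI = 33.6 - 19.2
PI = 14.4


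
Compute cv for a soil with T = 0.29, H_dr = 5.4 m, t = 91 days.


Result: 0.09293 m^2/day

Derivation:
Using cv = T * H_dr^2 / t
H_dr^2 = 5.4^2 = 29.16
cv = 0.29 * 29.16 / 91
cv = 0.09293 m^2/day


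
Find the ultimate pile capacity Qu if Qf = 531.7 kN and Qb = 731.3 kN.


Using Qu = Qf + Qb
Qu = 531.7 + 731.3
Qu = 1263.0 kN


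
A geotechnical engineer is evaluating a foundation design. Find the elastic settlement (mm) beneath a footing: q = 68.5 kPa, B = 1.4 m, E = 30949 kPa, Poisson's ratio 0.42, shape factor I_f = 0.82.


Using Se = q * B * (1 - nu^2) * I_f / E
1 - nu^2 = 1 - 0.42^2 = 0.8236
Se = 68.5 * 1.4 * 0.8236 * 0.82 / 30949
Se = 0.002093 m
Convert to mm: Se = 0.002093 * 1000 = 2.093 mm


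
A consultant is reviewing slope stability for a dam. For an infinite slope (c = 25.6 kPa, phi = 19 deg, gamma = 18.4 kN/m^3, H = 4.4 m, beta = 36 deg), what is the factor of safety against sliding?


Using Fs = c / (gamma*H*sin(beta)*cos(beta)) + tan(phi)/tan(beta)
Cohesion contribution = 25.6 / (18.4*4.4*sin(36)*cos(36))
Cohesion contribution = 0.664956
Friction contribution = tan(19)/tan(36) = 0.473926
Fs = 0.664956 + 0.473926
Fs = 1.139


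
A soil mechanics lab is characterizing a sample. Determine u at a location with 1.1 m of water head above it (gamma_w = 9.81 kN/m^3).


Using u = gamma_w * h_w
u = 9.81 * 1.1
u = 10.79 kPa


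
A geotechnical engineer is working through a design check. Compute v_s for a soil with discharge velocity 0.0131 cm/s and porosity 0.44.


Result: 0.02977 cm/s

Derivation:
Using v_s = v_d / n
v_s = 0.0131 / 0.44
v_s = 0.02977 cm/s


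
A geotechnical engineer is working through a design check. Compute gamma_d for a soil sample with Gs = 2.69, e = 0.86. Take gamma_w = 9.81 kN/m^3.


Result: 14.188 kN/m^3

Derivation:
Using gamma_d = Gs * gamma_w / (1 + e)
gamma_d = 2.69 * 9.81 / (1 + 0.86)
gamma_d = 2.69 * 9.81 / 1.86
gamma_d = 14.188 kN/m^3


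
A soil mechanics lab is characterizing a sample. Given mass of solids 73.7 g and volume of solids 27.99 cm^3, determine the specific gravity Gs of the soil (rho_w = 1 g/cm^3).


Result: 2.633

Derivation:
Using Gs = m_s / (V_s * rho_w)
Since rho_w = 1 g/cm^3:
Gs = 73.7 / 27.99
Gs = 2.633


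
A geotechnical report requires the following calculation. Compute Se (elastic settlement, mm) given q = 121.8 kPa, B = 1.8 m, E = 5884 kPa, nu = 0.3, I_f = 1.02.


Using Se = q * B * (1 - nu^2) * I_f / E
1 - nu^2 = 1 - 0.3^2 = 0.91
Se = 121.8 * 1.8 * 0.91 * 1.02 / 5884
Se = 0.034585 m
Convert to mm: Se = 0.034585 * 1000 = 34.585 mm


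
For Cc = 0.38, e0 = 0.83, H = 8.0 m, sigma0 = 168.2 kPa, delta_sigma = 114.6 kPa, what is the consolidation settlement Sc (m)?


Using Sc = Cc * H / (1 + e0) * log10((sigma0 + delta_sigma) / sigma0)
Stress ratio = (168.2 + 114.6) / 168.2 = 1.68133
log10(1.68133) = 0.225653
Cc * H / (1 + e0) = 0.38 * 8.0 / (1 + 0.83) = 1.6612
Sc = 1.6612 * 0.225653
Sc = 0.3749 m


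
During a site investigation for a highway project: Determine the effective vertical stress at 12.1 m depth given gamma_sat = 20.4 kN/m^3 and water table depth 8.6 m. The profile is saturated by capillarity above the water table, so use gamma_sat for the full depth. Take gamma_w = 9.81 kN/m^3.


Total stress = gamma_sat * depth
sigma = 20.4 * 12.1 = 246.84 kPa
Pore water pressure u = gamma_w * (depth - d_wt)
u = 9.81 * (12.1 - 8.6) = 34.335 kPa
Effective stress = sigma - u
sigma' = 246.84 - 34.335 = 212.51 kPa


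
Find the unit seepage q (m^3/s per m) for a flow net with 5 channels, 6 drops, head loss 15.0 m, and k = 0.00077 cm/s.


Convert k to m/s for unit consistency with H:
k = 0.00077 cm/s = 0.00077 / 100 m/s = 7.7e-06 m/s
Using q = k * H * Nf / Nd
Nf / Nd = 5 / 6 = 0.8333
q = 7.7e-06 * 15.0 * 0.8333
q = 9.625e-05 m^3/s per m


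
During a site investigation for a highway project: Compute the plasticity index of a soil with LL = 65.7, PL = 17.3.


Result: 48.4

Derivation:
Using PI = LL - PL
PI = 65.7 - 17.3
PI = 48.4


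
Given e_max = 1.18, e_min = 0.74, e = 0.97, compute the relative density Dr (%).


Using Dr = (e_max - e) / (e_max - e_min) * 100
e_max - e = 1.18 - 0.97 = 0.21
e_max - e_min = 1.18 - 0.74 = 0.44
Dr = 0.21 / 0.44 * 100
Dr = 47.73 %


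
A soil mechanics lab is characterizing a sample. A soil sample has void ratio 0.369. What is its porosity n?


Result: 0.2695

Derivation:
Using the relation n = e / (1 + e)
n = 0.369 / (1 + 0.369)
n = 0.369 / 1.369
n = 0.2695


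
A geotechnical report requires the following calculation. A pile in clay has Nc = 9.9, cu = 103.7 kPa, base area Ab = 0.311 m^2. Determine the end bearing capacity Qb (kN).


Using Qb = Nc * cu * Ab
Qb = 9.9 * 103.7 * 0.311
Qb = 319.28 kN


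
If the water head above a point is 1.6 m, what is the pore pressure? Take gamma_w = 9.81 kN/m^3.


Result: 15.7 kPa

Derivation:
Using u = gamma_w * h_w
u = 9.81 * 1.6
u = 15.7 kPa


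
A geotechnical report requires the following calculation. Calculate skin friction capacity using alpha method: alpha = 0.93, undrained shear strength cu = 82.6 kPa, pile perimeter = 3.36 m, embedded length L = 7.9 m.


Result: 2039.06 kN

Derivation:
Using Qs = alpha * cu * perimeter * L
Qs = 0.93 * 82.6 * 3.36 * 7.9
Qs = 2039.06 kN


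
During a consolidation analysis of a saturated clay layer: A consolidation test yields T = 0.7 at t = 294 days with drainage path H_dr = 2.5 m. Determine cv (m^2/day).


Using cv = T * H_dr^2 / t
H_dr^2 = 2.5^2 = 6.25
cv = 0.7 * 6.25 / 294
cv = 0.01488 m^2/day


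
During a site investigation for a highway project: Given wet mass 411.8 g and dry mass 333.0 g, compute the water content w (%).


Using w = (m_wet - m_dry) / m_dry * 100
m_wet - m_dry = 411.8 - 333.0 = 78.8 g
w = 78.8 / 333.0 * 100
w = 23.66 %


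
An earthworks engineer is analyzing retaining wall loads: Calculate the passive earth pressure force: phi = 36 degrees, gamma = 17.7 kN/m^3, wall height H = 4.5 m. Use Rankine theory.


Result: 690.3 kN/m

Derivation:
Compute passive earth pressure coefficient:
Kp = tan^2(45 + phi/2) = tan^2(63.0) = 3.85184
Compute passive force:
Pp = 0.5 * Kp * gamma * H^2
Pp = 0.5 * 3.85184 * 17.7 * 4.5^2
Pp = 690.3 kN/m


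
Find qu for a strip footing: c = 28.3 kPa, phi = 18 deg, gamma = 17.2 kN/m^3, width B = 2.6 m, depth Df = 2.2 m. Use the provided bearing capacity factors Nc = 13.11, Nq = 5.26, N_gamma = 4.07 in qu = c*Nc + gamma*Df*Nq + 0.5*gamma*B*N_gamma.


Result: 661.06 kPa

Derivation:
Compute qu = c*Nc + gamma*Df*Nq + 0.5*gamma*B*N_gamma
Term 1: 28.3 * 13.11 = 371.013
Term 2: 17.2 * 2.2 * 5.26 = 199.0384
Term 3: 0.5 * 17.2 * 2.6 * 4.07 = 91.0052
qu = 371.013 + 199.0384 + 91.0052
qu = 661.06 kPa


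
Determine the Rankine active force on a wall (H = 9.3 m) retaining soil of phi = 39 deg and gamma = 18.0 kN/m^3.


Compute active earth pressure coefficient:
Ka = tan^2(45 - phi/2) = tan^2(25.5) = 0.227506
Compute active force:
Pa = 0.5 * Ka * gamma * H^2
Pa = 0.5 * 0.227506 * 18.0 * 9.3^2
Pa = 177.09 kN/m


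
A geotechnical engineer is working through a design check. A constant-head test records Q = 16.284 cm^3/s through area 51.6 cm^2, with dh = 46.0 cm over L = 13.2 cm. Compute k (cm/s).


Result: 0.090558 cm/s

Derivation:
Compute hydraulic gradient:
i = dh / L = 46.0 / 13.2 = 3.48485
Then apply Darcy's law:
k = Q / (A * i)
k = 16.284 / (51.6 * 3.48485)
k = 16.284 / 179.818
k = 0.090558 cm/s


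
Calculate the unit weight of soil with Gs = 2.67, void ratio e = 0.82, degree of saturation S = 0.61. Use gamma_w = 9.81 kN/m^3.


Using gamma = gamma_w * (Gs + S*e) / (1 + e)
Numerator: Gs + S*e = 2.67 + 0.61*0.82 = 3.1702
Denominator: 1 + e = 1 + 0.82 = 1.82
gamma = 9.81 * 3.1702 / 1.82
gamma = 17.088 kN/m^3


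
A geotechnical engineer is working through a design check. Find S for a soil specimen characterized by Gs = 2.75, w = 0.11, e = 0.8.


Using S = Gs * w / e
S = 2.75 * 0.11 / 0.8
S = 0.3781


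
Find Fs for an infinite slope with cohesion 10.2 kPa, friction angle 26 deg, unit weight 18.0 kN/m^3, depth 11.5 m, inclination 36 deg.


Result: 0.775

Derivation:
Using Fs = c / (gamma*H*sin(beta)*cos(beta)) + tan(phi)/tan(beta)
Cohesion contribution = 10.2 / (18.0*11.5*sin(36)*cos(36))
Cohesion contribution = 0.103622
Friction contribution = tan(26)/tan(36) = 0.671306
Fs = 0.103622 + 0.671306
Fs = 0.775


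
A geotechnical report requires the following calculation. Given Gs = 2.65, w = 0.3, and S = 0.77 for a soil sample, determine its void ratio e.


Result: 1.0325

Derivation:
Using the relation e = Gs * w / S
e = 2.65 * 0.3 / 0.77
e = 1.0325


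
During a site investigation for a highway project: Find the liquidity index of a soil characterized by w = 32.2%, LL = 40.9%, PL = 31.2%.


Result: 0.103

Derivation:
First compute the plasticity index:
PI = LL - PL = 40.9 - 31.2 = 9.7
Then compute the liquidity index:
LI = (w - PL) / PI
LI = (32.2 - 31.2) / 9.7
LI = 0.103


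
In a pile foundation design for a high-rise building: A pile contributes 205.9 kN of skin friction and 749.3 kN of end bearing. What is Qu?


Using Qu = Qf + Qb
Qu = 205.9 + 749.3
Qu = 955.2 kN


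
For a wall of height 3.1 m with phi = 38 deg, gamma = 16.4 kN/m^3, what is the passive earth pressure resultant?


Compute passive earth pressure coefficient:
Kp = tan^2(45 + phi/2) = tan^2(64.0) = 4.203746
Compute passive force:
Pp = 0.5 * Kp * gamma * H^2
Pp = 0.5 * 4.203746 * 16.4 * 3.1^2
Pp = 331.26 kN/m


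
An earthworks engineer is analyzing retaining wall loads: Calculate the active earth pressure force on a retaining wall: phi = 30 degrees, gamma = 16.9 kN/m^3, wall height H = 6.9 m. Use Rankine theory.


Compute active earth pressure coefficient:
Ka = tan^2(45 - phi/2) = tan^2(30.0) = 0.333333
Compute active force:
Pa = 0.5 * Ka * gamma * H^2
Pa = 0.5 * 0.333333 * 16.9 * 6.9^2
Pa = 134.1 kN/m


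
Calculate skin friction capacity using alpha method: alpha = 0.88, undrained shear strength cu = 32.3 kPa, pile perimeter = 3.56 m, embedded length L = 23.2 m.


Using Qs = alpha * cu * perimeter * L
Qs = 0.88 * 32.3 * 3.56 * 23.2
Qs = 2347.6 kN


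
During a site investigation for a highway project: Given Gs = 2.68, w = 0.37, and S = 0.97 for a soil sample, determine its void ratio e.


Using the relation e = Gs * w / S
e = 2.68 * 0.37 / 0.97
e = 1.0223


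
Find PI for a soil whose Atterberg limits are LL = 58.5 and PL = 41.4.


Using PI = LL - PL
PI = 58.5 - 41.4
PI = 17.1


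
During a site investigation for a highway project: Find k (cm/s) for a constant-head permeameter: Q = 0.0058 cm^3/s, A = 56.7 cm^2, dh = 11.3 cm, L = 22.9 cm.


Compute hydraulic gradient:
i = dh / L = 11.3 / 22.9 = 0.49345
Then apply Darcy's law:
k = Q / (A * i)
k = 0.0058 / (56.7 * 0.49345)
k = 0.0058 / 27.9786
k = 0.000207 cm/s


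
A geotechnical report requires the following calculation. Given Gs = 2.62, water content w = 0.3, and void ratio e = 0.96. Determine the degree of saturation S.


Using S = Gs * w / e
S = 2.62 * 0.3 / 0.96
S = 0.8188


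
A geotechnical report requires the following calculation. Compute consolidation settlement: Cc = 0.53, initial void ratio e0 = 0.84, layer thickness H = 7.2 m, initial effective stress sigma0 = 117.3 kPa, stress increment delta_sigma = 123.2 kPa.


Using Sc = Cc * H / (1 + e0) * log10((sigma0 + delta_sigma) / sigma0)
Stress ratio = (117.3 + 123.2) / 117.3 = 2.0503
log10(2.0503) = 0.311817
Cc * H / (1 + e0) = 0.53 * 7.2 / (1 + 0.84) = 2.07391
Sc = 2.07391 * 0.311817
Sc = 0.6467 m


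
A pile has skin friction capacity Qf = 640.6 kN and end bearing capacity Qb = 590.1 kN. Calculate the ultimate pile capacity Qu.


Using Qu = Qf + Qb
Qu = 640.6 + 590.1
Qu = 1230.7 kN


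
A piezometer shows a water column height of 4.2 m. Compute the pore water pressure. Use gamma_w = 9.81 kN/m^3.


Result: 41.2 kPa

Derivation:
Using u = gamma_w * h_w
u = 9.81 * 4.2
u = 41.2 kPa


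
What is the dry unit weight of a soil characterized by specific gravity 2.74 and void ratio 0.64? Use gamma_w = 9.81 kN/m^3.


Using gamma_d = Gs * gamma_w / (1 + e)
gamma_d = 2.74 * 9.81 / (1 + 0.64)
gamma_d = 2.74 * 9.81 / 1.64
gamma_d = 16.39 kN/m^3


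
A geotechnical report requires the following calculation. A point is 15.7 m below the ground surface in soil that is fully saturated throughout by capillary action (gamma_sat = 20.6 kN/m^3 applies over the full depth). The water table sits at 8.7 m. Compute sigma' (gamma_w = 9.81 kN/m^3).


Total stress = gamma_sat * depth
sigma = 20.6 * 15.7 = 323.42 kPa
Pore water pressure u = gamma_w * (depth - d_wt)
u = 9.81 * (15.7 - 8.7) = 68.67 kPa
Effective stress = sigma - u
sigma' = 323.42 - 68.67 = 254.75 kPa


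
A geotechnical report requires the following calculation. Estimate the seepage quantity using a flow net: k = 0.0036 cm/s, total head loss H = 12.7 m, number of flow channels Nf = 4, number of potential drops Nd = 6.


Convert k to m/s for unit consistency with H:
k = 0.0036 cm/s = 0.0036 / 100 m/s = 3.6e-05 m/s
Using q = k * H * Nf / Nd
Nf / Nd = 4 / 6 = 0.6667
q = 3.6e-05 * 12.7 * 0.6667
q = 0.0003048 m^3/s per m


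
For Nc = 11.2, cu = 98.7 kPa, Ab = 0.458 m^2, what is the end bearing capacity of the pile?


Using Qb = Nc * cu * Ab
Qb = 11.2 * 98.7 * 0.458
Qb = 506.29 kN


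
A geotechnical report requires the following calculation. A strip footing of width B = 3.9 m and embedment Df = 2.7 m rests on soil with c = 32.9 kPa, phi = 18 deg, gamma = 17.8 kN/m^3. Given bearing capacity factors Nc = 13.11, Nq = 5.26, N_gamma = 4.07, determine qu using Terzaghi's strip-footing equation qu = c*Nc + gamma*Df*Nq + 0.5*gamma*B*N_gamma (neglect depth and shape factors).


Compute qu = c*Nc + gamma*Df*Nq + 0.5*gamma*B*N_gamma
Term 1: 32.9 * 13.11 = 431.319
Term 2: 17.8 * 2.7 * 5.26 = 252.7956
Term 3: 0.5 * 17.8 * 3.9 * 4.07 = 141.2697
qu = 431.319 + 252.7956 + 141.2697
qu = 825.38 kPa


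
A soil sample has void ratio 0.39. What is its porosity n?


Result: 0.2806

Derivation:
Using the relation n = e / (1 + e)
n = 0.39 / (1 + 0.39)
n = 0.39 / 1.39
n = 0.2806


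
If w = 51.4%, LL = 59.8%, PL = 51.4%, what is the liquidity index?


Result: 0.0

Derivation:
First compute the plasticity index:
PI = LL - PL = 59.8 - 51.4 = 8.4
Then compute the liquidity index:
LI = (w - PL) / PI
LI = (51.4 - 51.4) / 8.4
LI = 0.0


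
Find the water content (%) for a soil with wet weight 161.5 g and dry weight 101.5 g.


Result: 59.11 %

Derivation:
Using w = (m_wet - m_dry) / m_dry * 100
m_wet - m_dry = 161.5 - 101.5 = 60.0 g
w = 60.0 / 101.5 * 100
w = 59.11 %


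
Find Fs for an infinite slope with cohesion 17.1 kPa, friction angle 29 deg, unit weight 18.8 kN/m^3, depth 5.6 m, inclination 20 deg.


Result: 2.028

Derivation:
Using Fs = c / (gamma*H*sin(beta)*cos(beta)) + tan(phi)/tan(beta)
Cohesion contribution = 17.1 / (18.8*5.6*sin(20)*cos(20))
Cohesion contribution = 0.505374
Friction contribution = tan(29)/tan(20) = 1.52295
Fs = 0.505374 + 1.52295
Fs = 2.028


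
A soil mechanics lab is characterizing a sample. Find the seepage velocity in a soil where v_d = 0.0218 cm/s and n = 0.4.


Using v_s = v_d / n
v_s = 0.0218 / 0.4
v_s = 0.0545 cm/s


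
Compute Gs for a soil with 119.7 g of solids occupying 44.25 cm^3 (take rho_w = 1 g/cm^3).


Using Gs = m_s / (V_s * rho_w)
Since rho_w = 1 g/cm^3:
Gs = 119.7 / 44.25
Gs = 2.705


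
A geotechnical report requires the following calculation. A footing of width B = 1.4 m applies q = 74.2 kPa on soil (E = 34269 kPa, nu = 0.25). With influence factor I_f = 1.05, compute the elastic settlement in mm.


Using Se = q * B * (1 - nu^2) * I_f / E
1 - nu^2 = 1 - 0.25^2 = 0.9375
Se = 74.2 * 1.4 * 0.9375 * 1.05 / 34269
Se = 0.002984 m
Convert to mm: Se = 0.002984 * 1000 = 2.984 mm


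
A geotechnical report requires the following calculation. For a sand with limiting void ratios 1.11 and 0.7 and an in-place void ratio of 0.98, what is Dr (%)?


Result: 31.71 %

Derivation:
Using Dr = (e_max - e) / (e_max - e_min) * 100
e_max - e = 1.11 - 0.98 = 0.13
e_max - e_min = 1.11 - 0.7 = 0.41
Dr = 0.13 / 0.41 * 100
Dr = 31.71 %


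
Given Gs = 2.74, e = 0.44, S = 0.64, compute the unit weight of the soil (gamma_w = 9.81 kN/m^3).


Using gamma = gamma_w * (Gs + S*e) / (1 + e)
Numerator: Gs + S*e = 2.74 + 0.64*0.44 = 3.0216
Denominator: 1 + e = 1 + 0.44 = 1.44
gamma = 9.81 * 3.0216 / 1.44
gamma = 20.585 kN/m^3


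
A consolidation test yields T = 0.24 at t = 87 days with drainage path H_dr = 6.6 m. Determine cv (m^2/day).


Using cv = T * H_dr^2 / t
H_dr^2 = 6.6^2 = 43.56
cv = 0.24 * 43.56 / 87
cv = 0.12017 m^2/day


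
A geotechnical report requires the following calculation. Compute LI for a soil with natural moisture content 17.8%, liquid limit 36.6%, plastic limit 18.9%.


First compute the plasticity index:
PI = LL - PL = 36.6 - 18.9 = 17.7
Then compute the liquidity index:
LI = (w - PL) / PI
LI = (17.8 - 18.9) / 17.7
LI = -0.062


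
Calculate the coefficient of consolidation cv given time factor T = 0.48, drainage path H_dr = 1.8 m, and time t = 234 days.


Using cv = T * H_dr^2 / t
H_dr^2 = 1.8^2 = 3.24
cv = 0.48 * 3.24 / 234
cv = 0.00665 m^2/day


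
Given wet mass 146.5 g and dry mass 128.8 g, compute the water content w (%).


Using w = (m_wet - m_dry) / m_dry * 100
m_wet - m_dry = 146.5 - 128.8 = 17.7 g
w = 17.7 / 128.8 * 100
w = 13.74 %


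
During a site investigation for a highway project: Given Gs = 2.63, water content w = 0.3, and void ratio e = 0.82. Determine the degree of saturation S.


Using S = Gs * w / e
S = 2.63 * 0.3 / 0.82
S = 0.9622


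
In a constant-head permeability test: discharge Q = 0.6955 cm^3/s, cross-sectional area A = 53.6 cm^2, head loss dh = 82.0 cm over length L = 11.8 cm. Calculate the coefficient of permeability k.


Compute hydraulic gradient:
i = dh / L = 82.0 / 11.8 = 6.94915
Then apply Darcy's law:
k = Q / (A * i)
k = 0.6955 / (53.6 * 6.94915)
k = 0.6955 / 372.475
k = 0.001867 cm/s


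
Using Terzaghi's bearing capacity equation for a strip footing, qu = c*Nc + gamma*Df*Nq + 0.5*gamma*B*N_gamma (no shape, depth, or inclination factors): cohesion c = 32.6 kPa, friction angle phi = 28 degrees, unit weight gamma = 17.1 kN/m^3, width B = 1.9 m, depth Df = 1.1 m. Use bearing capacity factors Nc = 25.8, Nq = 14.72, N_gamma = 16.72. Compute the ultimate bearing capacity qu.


Compute qu = c*Nc + gamma*Df*Nq + 0.5*gamma*B*N_gamma
Term 1: 32.6 * 25.8 = 841.08
Term 2: 17.1 * 1.1 * 14.72 = 276.8832
Term 3: 0.5 * 17.1 * 1.9 * 16.72 = 271.6164
qu = 841.08 + 276.8832 + 271.6164
qu = 1389.58 kPa


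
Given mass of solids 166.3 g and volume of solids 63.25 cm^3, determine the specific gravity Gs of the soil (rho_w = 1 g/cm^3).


Result: 2.629

Derivation:
Using Gs = m_s / (V_s * rho_w)
Since rho_w = 1 g/cm^3:
Gs = 166.3 / 63.25
Gs = 2.629


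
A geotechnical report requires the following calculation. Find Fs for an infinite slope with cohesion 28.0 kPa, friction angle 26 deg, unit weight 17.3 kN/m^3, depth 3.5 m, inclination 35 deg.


Using Fs = c / (gamma*H*sin(beta)*cos(beta)) + tan(phi)/tan(beta)
Cohesion contribution = 28.0 / (17.3*3.5*sin(35)*cos(35))
Cohesion contribution = 0.984211
Friction contribution = tan(26)/tan(35) = 0.696554
Fs = 0.984211 + 0.696554
Fs = 1.681


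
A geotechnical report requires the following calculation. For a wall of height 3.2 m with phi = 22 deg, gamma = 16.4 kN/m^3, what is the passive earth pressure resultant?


Compute passive earth pressure coefficient:
Kp = tan^2(45 + phi/2) = tan^2(56.0) = 2.197987
Compute passive force:
Pp = 0.5 * Kp * gamma * H^2
Pp = 0.5 * 2.197987 * 16.4 * 3.2^2
Pp = 184.56 kN/m


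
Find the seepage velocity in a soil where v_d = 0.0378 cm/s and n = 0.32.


Using v_s = v_d / n
v_s = 0.0378 / 0.32
v_s = 0.11812 cm/s


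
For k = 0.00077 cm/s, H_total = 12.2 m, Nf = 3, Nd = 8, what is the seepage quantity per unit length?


Convert k to m/s for unit consistency with H:
k = 0.00077 cm/s = 0.00077 / 100 m/s = 7.7e-06 m/s
Using q = k * H * Nf / Nd
Nf / Nd = 3 / 8 = 0.375
q = 7.7e-06 * 12.2 * 0.375
q = 3.523e-05 m^3/s per m


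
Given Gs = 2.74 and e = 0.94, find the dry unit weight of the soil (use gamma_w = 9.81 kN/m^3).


Using gamma_d = Gs * gamma_w / (1 + e)
gamma_d = 2.74 * 9.81 / (1 + 0.94)
gamma_d = 2.74 * 9.81 / 1.94
gamma_d = 13.855 kN/m^3


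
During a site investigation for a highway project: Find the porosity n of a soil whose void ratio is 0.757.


Result: 0.4308

Derivation:
Using the relation n = e / (1 + e)
n = 0.757 / (1 + 0.757)
n = 0.757 / 1.757
n = 0.4308


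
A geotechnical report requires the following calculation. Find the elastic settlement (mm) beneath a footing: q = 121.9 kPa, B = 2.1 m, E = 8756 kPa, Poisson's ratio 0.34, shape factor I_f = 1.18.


Using Se = q * B * (1 - nu^2) * I_f / E
1 - nu^2 = 1 - 0.34^2 = 0.8844
Se = 121.9 * 2.1 * 0.8844 * 1.18 / 8756
Se = 0.030510 m
Convert to mm: Se = 0.030510 * 1000 = 30.51 mm


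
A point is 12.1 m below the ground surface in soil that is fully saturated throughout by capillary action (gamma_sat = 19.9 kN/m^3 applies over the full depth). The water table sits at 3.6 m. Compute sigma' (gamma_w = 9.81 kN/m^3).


Total stress = gamma_sat * depth
sigma = 19.9 * 12.1 = 240.79 kPa
Pore water pressure u = gamma_w * (depth - d_wt)
u = 9.81 * (12.1 - 3.6) = 83.385 kPa
Effective stress = sigma - u
sigma' = 240.79 - 83.385 = 157.41 kPa


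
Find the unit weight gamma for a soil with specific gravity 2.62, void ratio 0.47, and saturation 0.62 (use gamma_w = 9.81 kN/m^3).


Using gamma = gamma_w * (Gs + S*e) / (1 + e)
Numerator: Gs + S*e = 2.62 + 0.62*0.47 = 2.9114
Denominator: 1 + e = 1 + 0.47 = 1.47
gamma = 9.81 * 2.9114 / 1.47
gamma = 19.429 kN/m^3


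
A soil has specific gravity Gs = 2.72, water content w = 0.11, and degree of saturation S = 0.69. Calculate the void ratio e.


Result: 0.4336

Derivation:
Using the relation e = Gs * w / S
e = 2.72 * 0.11 / 0.69
e = 0.4336


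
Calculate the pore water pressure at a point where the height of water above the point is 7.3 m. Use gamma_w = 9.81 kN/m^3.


Using u = gamma_w * h_w
u = 9.81 * 7.3
u = 71.61 kPa


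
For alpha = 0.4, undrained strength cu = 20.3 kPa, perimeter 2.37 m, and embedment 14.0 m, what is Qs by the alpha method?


Using Qs = alpha * cu * perimeter * L
Qs = 0.4 * 20.3 * 2.37 * 14.0
Qs = 269.42 kN


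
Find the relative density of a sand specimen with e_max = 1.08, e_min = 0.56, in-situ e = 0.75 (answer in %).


Using Dr = (e_max - e) / (e_max - e_min) * 100
e_max - e = 1.08 - 0.75 = 0.33
e_max - e_min = 1.08 - 0.56 = 0.52
Dr = 0.33 / 0.52 * 100
Dr = 63.46 %


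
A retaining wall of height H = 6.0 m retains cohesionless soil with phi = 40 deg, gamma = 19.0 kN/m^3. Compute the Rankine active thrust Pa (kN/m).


Compute active earth pressure coefficient:
Ka = tan^2(45 - phi/2) = tan^2(25.0) = 0.217443
Compute active force:
Pa = 0.5 * Ka * gamma * H^2
Pa = 0.5 * 0.217443 * 19.0 * 6.0^2
Pa = 74.37 kN/m


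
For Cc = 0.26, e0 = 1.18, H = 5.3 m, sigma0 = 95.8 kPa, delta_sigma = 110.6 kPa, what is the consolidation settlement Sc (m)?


Using Sc = Cc * H / (1 + e0) * log10((sigma0 + delta_sigma) / sigma0)
Stress ratio = (95.8 + 110.6) / 95.8 = 2.15449
log10(2.15449) = 0.333344
Cc * H / (1 + e0) = 0.26 * 5.3 / (1 + 1.18) = 0.63211
Sc = 0.63211 * 0.333344
Sc = 0.2107 m


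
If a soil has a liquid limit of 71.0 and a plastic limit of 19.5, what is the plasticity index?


Using PI = LL - PL
PI = 71.0 - 19.5
PI = 51.5


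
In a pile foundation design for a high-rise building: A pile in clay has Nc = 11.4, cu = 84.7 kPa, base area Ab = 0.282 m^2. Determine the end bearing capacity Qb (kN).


Result: 272.29 kN

Derivation:
Using Qb = Nc * cu * Ab
Qb = 11.4 * 84.7 * 0.282
Qb = 272.29 kN


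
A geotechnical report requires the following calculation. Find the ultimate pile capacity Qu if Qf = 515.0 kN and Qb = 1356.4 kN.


Using Qu = Qf + Qb
Qu = 515.0 + 1356.4
Qu = 1871.4 kN


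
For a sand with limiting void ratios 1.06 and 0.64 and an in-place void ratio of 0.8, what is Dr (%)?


Result: 61.9 %

Derivation:
Using Dr = (e_max - e) / (e_max - e_min) * 100
e_max - e = 1.06 - 0.8 = 0.26
e_max - e_min = 1.06 - 0.64 = 0.42
Dr = 0.26 / 0.42 * 100
Dr = 61.9 %


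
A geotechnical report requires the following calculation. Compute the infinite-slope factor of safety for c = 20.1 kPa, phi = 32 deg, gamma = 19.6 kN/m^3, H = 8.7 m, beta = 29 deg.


Using Fs = c / (gamma*H*sin(beta)*cos(beta)) + tan(phi)/tan(beta)
Cohesion contribution = 20.1 / (19.6*8.7*sin(29)*cos(29))
Cohesion contribution = 0.277991
Friction contribution = tan(32)/tan(29) = 1.12729
Fs = 0.277991 + 1.12729
Fs = 1.405


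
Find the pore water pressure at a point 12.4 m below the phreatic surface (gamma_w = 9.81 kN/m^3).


Using u = gamma_w * h_w
u = 9.81 * 12.4
u = 121.64 kPa


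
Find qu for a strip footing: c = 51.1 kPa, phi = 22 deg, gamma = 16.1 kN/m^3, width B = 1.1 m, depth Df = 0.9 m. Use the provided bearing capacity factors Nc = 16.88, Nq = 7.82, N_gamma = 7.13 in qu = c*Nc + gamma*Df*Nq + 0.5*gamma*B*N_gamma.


Compute qu = c*Nc + gamma*Df*Nq + 0.5*gamma*B*N_gamma
Term 1: 51.1 * 16.88 = 862.568
Term 2: 16.1 * 0.9 * 7.82 = 113.3118
Term 3: 0.5 * 16.1 * 1.1 * 7.13 = 63.13615
qu = 862.568 + 113.3118 + 63.13615
qu = 1039.02 kPa


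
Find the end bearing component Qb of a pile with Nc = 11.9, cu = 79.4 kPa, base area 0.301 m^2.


Using Qb = Nc * cu * Ab
Qb = 11.9 * 79.4 * 0.301
Qb = 284.4 kN


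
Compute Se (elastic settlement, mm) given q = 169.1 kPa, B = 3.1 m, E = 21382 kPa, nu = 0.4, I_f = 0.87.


Using Se = q * B * (1 - nu^2) * I_f / E
1 - nu^2 = 1 - 0.4^2 = 0.84
Se = 169.1 * 3.1 * 0.84 * 0.87 / 21382
Se = 0.017917 m
Convert to mm: Se = 0.017917 * 1000 = 17.917 mm


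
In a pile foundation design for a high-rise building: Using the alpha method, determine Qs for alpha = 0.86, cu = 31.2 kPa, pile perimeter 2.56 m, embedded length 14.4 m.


Result: 989.13 kN

Derivation:
Using Qs = alpha * cu * perimeter * L
Qs = 0.86 * 31.2 * 2.56 * 14.4
Qs = 989.13 kN


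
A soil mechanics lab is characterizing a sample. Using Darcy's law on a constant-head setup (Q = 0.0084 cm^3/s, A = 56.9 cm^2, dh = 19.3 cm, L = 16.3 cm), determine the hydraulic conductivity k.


Compute hydraulic gradient:
i = dh / L = 19.3 / 16.3 = 1.18405
Then apply Darcy's law:
k = Q / (A * i)
k = 0.0084 / (56.9 * 1.18405)
k = 0.0084 / 67.3724
k = 0.000125 cm/s


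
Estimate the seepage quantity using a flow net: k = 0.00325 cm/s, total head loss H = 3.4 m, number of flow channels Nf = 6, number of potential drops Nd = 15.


Convert k to m/s for unit consistency with H:
k = 0.00325 cm/s = 0.00325 / 100 m/s = 3.25e-05 m/s
Using q = k * H * Nf / Nd
Nf / Nd = 6 / 15 = 0.4
q = 3.25e-05 * 3.4 * 0.4
q = 4.42e-05 m^3/s per m


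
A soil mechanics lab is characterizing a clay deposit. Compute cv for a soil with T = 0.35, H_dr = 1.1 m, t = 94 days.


Result: 0.00451 m^2/day

Derivation:
Using cv = T * H_dr^2 / t
H_dr^2 = 1.1^2 = 1.21
cv = 0.35 * 1.21 / 94
cv = 0.00451 m^2/day


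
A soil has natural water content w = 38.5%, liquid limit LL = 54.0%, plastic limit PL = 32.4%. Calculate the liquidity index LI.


First compute the plasticity index:
PI = LL - PL = 54.0 - 32.4 = 21.6
Then compute the liquidity index:
LI = (w - PL) / PI
LI = (38.5 - 32.4) / 21.6
LI = 0.282


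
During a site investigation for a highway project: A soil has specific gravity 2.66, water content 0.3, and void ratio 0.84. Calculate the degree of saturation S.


Result: 0.95

Derivation:
Using S = Gs * w / e
S = 2.66 * 0.3 / 0.84
S = 0.95


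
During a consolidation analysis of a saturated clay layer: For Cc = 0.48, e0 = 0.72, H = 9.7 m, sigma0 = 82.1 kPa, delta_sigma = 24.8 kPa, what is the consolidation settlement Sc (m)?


Using Sc = Cc * H / (1 + e0) * log10((sigma0 + delta_sigma) / sigma0)
Stress ratio = (82.1 + 24.8) / 82.1 = 1.30207
log10(1.30207) = 0.114635
Cc * H / (1 + e0) = 0.48 * 9.7 / (1 + 0.72) = 2.70698
Sc = 2.70698 * 0.114635
Sc = 0.3103 m


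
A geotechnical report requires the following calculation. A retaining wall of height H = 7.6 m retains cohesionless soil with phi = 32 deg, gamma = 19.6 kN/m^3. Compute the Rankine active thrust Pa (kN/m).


Compute active earth pressure coefficient:
Ka = tan^2(45 - phi/2) = tan^2(29.0) = 0.307259
Compute active force:
Pa = 0.5 * Ka * gamma * H^2
Pa = 0.5 * 0.307259 * 19.6 * 7.6^2
Pa = 173.92 kN/m


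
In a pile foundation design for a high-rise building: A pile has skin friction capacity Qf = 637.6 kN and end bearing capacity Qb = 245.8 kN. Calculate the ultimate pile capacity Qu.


Using Qu = Qf + Qb
Qu = 637.6 + 245.8
Qu = 883.4 kN


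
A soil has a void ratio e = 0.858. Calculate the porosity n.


Result: 0.4618

Derivation:
Using the relation n = e / (1 + e)
n = 0.858 / (1 + 0.858)
n = 0.858 / 1.858
n = 0.4618


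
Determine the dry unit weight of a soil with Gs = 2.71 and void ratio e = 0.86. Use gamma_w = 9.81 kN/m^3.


Result: 14.293 kN/m^3

Derivation:
Using gamma_d = Gs * gamma_w / (1 + e)
gamma_d = 2.71 * 9.81 / (1 + 0.86)
gamma_d = 2.71 * 9.81 / 1.86
gamma_d = 14.293 kN/m^3


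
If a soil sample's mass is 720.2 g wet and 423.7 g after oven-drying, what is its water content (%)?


Using w = (m_wet - m_dry) / m_dry * 100
m_wet - m_dry = 720.2 - 423.7 = 296.5 g
w = 296.5 / 423.7 * 100
w = 69.98 %


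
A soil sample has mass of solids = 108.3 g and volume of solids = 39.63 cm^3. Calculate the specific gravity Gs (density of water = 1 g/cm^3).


Result: 2.733

Derivation:
Using Gs = m_s / (V_s * rho_w)
Since rho_w = 1 g/cm^3:
Gs = 108.3 / 39.63
Gs = 2.733


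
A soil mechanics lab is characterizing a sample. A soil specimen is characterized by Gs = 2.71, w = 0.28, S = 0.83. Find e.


Result: 0.9142

Derivation:
Using the relation e = Gs * w / S
e = 2.71 * 0.28 / 0.83
e = 0.9142


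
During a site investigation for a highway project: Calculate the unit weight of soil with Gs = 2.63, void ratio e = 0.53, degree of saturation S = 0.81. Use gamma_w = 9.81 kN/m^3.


Using gamma = gamma_w * (Gs + S*e) / (1 + e)
Numerator: Gs + S*e = 2.63 + 0.81*0.53 = 3.0593
Denominator: 1 + e = 1 + 0.53 = 1.53
gamma = 9.81 * 3.0593 / 1.53
gamma = 19.616 kN/m^3


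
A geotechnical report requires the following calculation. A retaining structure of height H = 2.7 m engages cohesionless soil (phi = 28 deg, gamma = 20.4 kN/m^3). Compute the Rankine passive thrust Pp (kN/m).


Compute passive earth pressure coefficient:
Kp = tan^2(45 + phi/2) = tan^2(59.0) = 2.769826
Compute passive force:
Pp = 0.5 * Kp * gamma * H^2
Pp = 0.5 * 2.769826 * 20.4 * 2.7^2
Pp = 205.96 kN/m


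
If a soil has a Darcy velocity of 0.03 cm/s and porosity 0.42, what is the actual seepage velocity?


Using v_s = v_d / n
v_s = 0.03 / 0.42
v_s = 0.07143 cm/s


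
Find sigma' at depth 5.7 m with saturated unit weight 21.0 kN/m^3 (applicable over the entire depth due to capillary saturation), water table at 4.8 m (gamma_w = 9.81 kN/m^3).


Result: 110.87 kPa

Derivation:
Total stress = gamma_sat * depth
sigma = 21.0 * 5.7 = 119.7 kPa
Pore water pressure u = gamma_w * (depth - d_wt)
u = 9.81 * (5.7 - 4.8) = 8.829 kPa
Effective stress = sigma - u
sigma' = 119.7 - 8.829 = 110.87 kPa


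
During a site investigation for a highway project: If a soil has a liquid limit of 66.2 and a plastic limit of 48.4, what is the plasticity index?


Using PI = LL - PL
PI = 66.2 - 48.4
PI = 17.8


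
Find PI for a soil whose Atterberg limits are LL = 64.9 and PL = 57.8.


Using PI = LL - PL
PI = 64.9 - 57.8
PI = 7.1


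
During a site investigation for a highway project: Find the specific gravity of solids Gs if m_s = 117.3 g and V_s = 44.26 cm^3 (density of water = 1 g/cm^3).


Result: 2.65

Derivation:
Using Gs = m_s / (V_s * rho_w)
Since rho_w = 1 g/cm^3:
Gs = 117.3 / 44.26
Gs = 2.65


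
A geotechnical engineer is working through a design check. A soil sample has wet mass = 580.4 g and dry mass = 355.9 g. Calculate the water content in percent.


Using w = (m_wet - m_dry) / m_dry * 100
m_wet - m_dry = 580.4 - 355.9 = 224.5 g
w = 224.5 / 355.9 * 100
w = 63.08 %


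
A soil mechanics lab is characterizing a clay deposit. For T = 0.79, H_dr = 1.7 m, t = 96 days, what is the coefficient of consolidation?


Using cv = T * H_dr^2 / t
H_dr^2 = 1.7^2 = 2.89
cv = 0.79 * 2.89 / 96
cv = 0.02378 m^2/day


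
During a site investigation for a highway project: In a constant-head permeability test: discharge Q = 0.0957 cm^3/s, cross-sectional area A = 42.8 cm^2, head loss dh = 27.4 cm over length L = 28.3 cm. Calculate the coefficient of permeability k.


Compute hydraulic gradient:
i = dh / L = 27.4 / 28.3 = 0.968198
Then apply Darcy's law:
k = Q / (A * i)
k = 0.0957 / (42.8 * 0.968198)
k = 0.0957 / 41.4389
k = 0.002309 cm/s


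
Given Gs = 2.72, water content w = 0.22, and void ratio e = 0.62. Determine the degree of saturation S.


Using S = Gs * w / e
S = 2.72 * 0.22 / 0.62
S = 0.9652


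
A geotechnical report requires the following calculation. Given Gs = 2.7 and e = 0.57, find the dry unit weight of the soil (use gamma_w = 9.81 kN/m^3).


Result: 16.871 kN/m^3

Derivation:
Using gamma_d = Gs * gamma_w / (1 + e)
gamma_d = 2.7 * 9.81 / (1 + 0.57)
gamma_d = 2.7 * 9.81 / 1.57
gamma_d = 16.871 kN/m^3


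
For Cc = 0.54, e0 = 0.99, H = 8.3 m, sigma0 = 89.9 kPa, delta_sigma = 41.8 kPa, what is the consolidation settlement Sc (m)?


Using Sc = Cc * H / (1 + e0) * log10((sigma0 + delta_sigma) / sigma0)
Stress ratio = (89.9 + 41.8) / 89.9 = 1.46496
log10(1.46496) = 0.165826
Cc * H / (1 + e0) = 0.54 * 8.3 / (1 + 0.99) = 2.25226
Sc = 2.25226 * 0.165826
Sc = 0.3735 m


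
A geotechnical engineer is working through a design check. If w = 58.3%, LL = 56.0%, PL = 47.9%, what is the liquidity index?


First compute the plasticity index:
PI = LL - PL = 56.0 - 47.9 = 8.1
Then compute the liquidity index:
LI = (w - PL) / PI
LI = (58.3 - 47.9) / 8.1
LI = 1.284


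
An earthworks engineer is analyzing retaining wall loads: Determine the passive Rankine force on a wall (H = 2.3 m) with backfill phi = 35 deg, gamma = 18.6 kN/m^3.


Compute passive earth pressure coefficient:
Kp = tan^2(45 + phi/2) = tan^2(62.5) = 3.690172
Compute passive force:
Pp = 0.5 * Kp * gamma * H^2
Pp = 0.5 * 3.690172 * 18.6 * 2.3^2
Pp = 181.55 kN/m


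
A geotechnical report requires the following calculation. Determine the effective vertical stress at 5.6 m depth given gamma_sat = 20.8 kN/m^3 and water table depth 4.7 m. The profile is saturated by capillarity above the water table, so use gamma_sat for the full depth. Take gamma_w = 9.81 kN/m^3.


Total stress = gamma_sat * depth
sigma = 20.8 * 5.6 = 116.48 kPa
Pore water pressure u = gamma_w * (depth - d_wt)
u = 9.81 * (5.6 - 4.7) = 8.829 kPa
Effective stress = sigma - u
sigma' = 116.48 - 8.829 = 107.65 kPa


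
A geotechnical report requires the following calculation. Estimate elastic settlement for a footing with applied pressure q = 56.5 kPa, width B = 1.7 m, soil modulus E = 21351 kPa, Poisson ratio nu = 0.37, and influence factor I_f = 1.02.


Result: 3.96 mm

Derivation:
Using Se = q * B * (1 - nu^2) * I_f / E
1 - nu^2 = 1 - 0.37^2 = 0.8631
Se = 56.5 * 1.7 * 0.8631 * 1.02 / 21351
Se = 0.003960 m
Convert to mm: Se = 0.003960 * 1000 = 3.96 mm


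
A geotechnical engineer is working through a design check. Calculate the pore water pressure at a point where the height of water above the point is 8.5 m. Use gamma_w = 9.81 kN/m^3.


Using u = gamma_w * h_w
u = 9.81 * 8.5
u = 83.39 kPa


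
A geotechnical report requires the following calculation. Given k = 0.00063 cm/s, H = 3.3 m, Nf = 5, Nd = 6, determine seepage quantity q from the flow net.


Result: 1.733e-05 m^3/s per m

Derivation:
Convert k to m/s for unit consistency with H:
k = 0.00063 cm/s = 0.00063 / 100 m/s = 6.3e-06 m/s
Using q = k * H * Nf / Nd
Nf / Nd = 5 / 6 = 0.8333
q = 6.3e-06 * 3.3 * 0.8333
q = 1.733e-05 m^3/s per m


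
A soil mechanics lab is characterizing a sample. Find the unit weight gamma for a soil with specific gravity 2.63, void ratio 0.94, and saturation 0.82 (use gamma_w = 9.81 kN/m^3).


Using gamma = gamma_w * (Gs + S*e) / (1 + e)
Numerator: Gs + S*e = 2.63 + 0.82*0.94 = 3.4008
Denominator: 1 + e = 1 + 0.94 = 1.94
gamma = 9.81 * 3.4008 / 1.94
gamma = 17.197 kN/m^3


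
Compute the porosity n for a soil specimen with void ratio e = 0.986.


Using the relation n = e / (1 + e)
n = 0.986 / (1 + 0.986)
n = 0.986 / 1.986
n = 0.4965


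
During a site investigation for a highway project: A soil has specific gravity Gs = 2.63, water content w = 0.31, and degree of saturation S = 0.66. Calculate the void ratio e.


Using the relation e = Gs * w / S
e = 2.63 * 0.31 / 0.66
e = 1.2353


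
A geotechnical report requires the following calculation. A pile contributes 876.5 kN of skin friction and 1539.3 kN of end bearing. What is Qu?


Using Qu = Qf + Qb
Qu = 876.5 + 1539.3
Qu = 2415.8 kN


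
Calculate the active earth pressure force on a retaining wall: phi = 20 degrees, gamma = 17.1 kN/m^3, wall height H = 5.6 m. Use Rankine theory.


Compute active earth pressure coefficient:
Ka = tan^2(45 - phi/2) = tan^2(35.0) = 0.490291
Compute active force:
Pa = 0.5 * Ka * gamma * H^2
Pa = 0.5 * 0.490291 * 17.1 * 5.6^2
Pa = 131.46 kN/m


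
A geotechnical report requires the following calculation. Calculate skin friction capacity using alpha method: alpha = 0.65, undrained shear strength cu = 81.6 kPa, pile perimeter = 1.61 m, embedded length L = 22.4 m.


Result: 1912.83 kN

Derivation:
Using Qs = alpha * cu * perimeter * L
Qs = 0.65 * 81.6 * 1.61 * 22.4
Qs = 1912.83 kN
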